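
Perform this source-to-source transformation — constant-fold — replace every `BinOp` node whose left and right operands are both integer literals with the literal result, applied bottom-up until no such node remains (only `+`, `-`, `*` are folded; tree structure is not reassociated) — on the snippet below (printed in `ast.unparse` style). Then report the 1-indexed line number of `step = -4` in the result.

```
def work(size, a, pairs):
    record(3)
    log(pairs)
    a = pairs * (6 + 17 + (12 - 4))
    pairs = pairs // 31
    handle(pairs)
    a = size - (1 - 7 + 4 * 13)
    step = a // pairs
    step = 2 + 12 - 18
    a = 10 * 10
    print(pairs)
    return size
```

9

Transformed code:
def work(size, a, pairs):
    record(3)
    log(pairs)
    a = pairs * 31
    pairs = pairs // 31
    handle(pairs)
    a = size - 46
    step = a // pairs
    step = -4
    a = 100
    print(pairs)
    return size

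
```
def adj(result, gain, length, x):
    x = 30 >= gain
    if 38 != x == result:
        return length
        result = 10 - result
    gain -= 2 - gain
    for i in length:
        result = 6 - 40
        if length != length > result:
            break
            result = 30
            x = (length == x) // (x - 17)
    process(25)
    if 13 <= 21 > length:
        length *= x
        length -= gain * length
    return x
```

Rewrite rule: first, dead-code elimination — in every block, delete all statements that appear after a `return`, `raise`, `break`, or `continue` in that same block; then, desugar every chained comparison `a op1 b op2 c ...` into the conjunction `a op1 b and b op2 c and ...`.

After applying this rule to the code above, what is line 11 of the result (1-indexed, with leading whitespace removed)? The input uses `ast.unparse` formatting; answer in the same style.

Transformed code:
def adj(result, gain, length, x):
    x = 30 >= gain
    if 38 != x and x == result:
        return length
    gain -= 2 - gain
    for i in length:
        result = 6 - 40
        if length != length and length > result:
            break
    process(25)
    if 13 <= 21 and 21 > length:
        length *= x
        length -= gain * length
    return x

if 13 <= 21 and 21 > length:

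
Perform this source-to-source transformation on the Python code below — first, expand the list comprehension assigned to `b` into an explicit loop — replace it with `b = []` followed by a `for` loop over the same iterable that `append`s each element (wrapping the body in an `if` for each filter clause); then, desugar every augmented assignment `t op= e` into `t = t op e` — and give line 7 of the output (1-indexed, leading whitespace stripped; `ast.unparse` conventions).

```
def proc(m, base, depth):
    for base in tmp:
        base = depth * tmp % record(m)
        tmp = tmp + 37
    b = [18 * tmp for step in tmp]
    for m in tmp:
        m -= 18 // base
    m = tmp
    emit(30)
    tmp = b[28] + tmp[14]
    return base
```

Transformed code:
def proc(m, base, depth):
    for base in tmp:
        base = depth * tmp % record(m)
        tmp = tmp + 37
    b = []
    for step in tmp:
        b.append(18 * tmp)
    for m in tmp:
        m = m - 18 // base
    m = tmp
    emit(30)
    tmp = b[28] + tmp[14]
    return base

b.append(18 * tmp)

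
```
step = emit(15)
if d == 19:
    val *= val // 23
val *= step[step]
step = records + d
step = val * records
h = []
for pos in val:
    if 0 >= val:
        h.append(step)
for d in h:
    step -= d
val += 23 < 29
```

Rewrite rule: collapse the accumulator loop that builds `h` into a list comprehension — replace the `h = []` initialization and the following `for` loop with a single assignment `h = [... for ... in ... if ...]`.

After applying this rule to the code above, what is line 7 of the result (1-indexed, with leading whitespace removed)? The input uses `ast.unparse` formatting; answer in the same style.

Transformed code:
step = emit(15)
if d == 19:
    val *= val // 23
val *= step[step]
step = records + d
step = val * records
h = [step for pos in val if 0 >= val]
for d in h:
    step -= d
val += 23 < 29

h = [step for pos in val if 0 >= val]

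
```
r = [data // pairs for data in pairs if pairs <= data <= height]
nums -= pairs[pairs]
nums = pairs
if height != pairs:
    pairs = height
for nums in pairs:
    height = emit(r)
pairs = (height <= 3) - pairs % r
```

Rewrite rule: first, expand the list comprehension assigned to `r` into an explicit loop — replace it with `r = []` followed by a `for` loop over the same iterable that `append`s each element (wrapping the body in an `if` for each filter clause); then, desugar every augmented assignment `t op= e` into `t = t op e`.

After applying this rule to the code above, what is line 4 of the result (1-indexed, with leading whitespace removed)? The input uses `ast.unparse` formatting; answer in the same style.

r.append(data // pairs)

Transformed code:
r = []
for data in pairs:
    if pairs <= data <= height:
        r.append(data // pairs)
nums = nums - pairs[pairs]
nums = pairs
if height != pairs:
    pairs = height
for nums in pairs:
    height = emit(r)
pairs = (height <= 3) - pairs % r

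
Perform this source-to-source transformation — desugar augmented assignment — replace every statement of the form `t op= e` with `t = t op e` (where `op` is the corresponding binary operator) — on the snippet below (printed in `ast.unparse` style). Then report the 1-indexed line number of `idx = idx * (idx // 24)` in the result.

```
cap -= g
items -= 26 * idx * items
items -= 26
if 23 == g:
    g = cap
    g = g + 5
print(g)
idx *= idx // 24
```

Transformed code:
cap = cap - g
items = items - 26 * idx * items
items = items - 26
if 23 == g:
    g = cap
    g = g + 5
print(g)
idx = idx * (idx // 24)

8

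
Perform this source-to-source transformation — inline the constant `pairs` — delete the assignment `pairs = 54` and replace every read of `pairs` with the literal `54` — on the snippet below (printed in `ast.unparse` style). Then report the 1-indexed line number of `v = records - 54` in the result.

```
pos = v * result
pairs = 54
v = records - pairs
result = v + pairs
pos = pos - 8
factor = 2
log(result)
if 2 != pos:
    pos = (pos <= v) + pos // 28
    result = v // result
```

2

Transformed code:
pos = v * result
v = records - 54
result = v + 54
pos = pos - 8
factor = 2
log(result)
if 2 != pos:
    pos = (pos <= v) + pos // 28
    result = v // result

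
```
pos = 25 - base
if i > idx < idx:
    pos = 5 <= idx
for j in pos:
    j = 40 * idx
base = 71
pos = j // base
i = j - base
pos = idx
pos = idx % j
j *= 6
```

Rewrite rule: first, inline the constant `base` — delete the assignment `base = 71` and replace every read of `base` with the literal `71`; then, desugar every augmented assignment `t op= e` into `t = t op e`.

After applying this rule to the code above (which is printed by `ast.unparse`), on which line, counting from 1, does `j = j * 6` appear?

10

Transformed code:
pos = 25 - 71
if i > idx < idx:
    pos = 5 <= idx
for j in pos:
    j = 40 * idx
pos = j // 71
i = j - 71
pos = idx
pos = idx % j
j = j * 6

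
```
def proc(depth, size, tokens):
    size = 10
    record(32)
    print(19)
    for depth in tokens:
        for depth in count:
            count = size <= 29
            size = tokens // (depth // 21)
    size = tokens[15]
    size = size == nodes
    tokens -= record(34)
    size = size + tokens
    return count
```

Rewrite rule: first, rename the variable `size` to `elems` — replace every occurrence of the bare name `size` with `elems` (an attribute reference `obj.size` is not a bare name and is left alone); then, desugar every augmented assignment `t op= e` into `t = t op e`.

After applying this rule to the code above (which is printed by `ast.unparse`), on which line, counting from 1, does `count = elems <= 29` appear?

Transformed code:
def proc(depth, elems, tokens):
    elems = 10
    record(32)
    print(19)
    for depth in tokens:
        for depth in count:
            count = elems <= 29
            elems = tokens // (depth // 21)
    elems = tokens[15]
    elems = elems == nodes
    tokens = tokens - record(34)
    elems = elems + tokens
    return count

7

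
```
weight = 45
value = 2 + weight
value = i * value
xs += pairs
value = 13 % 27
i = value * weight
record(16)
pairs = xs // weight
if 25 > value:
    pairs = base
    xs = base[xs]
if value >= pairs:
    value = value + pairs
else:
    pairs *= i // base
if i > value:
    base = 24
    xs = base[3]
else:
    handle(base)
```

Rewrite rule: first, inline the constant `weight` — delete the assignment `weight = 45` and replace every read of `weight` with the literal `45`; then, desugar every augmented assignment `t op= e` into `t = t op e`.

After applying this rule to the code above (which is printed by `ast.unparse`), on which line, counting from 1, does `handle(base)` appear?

19

Transformed code:
value = 2 + 45
value = i * value
xs = xs + pairs
value = 13 % 27
i = value * 45
record(16)
pairs = xs // 45
if 25 > value:
    pairs = base
    xs = base[xs]
if value >= pairs:
    value = value + pairs
else:
    pairs = pairs * (i // base)
if i > value:
    base = 24
    xs = base[3]
else:
    handle(base)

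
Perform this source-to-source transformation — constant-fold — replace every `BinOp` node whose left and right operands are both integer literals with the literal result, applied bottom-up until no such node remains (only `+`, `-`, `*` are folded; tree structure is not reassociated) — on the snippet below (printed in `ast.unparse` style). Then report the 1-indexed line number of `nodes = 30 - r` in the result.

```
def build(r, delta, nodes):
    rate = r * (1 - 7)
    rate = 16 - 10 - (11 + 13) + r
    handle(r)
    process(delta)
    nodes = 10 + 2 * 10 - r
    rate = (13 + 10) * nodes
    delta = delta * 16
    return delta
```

Transformed code:
def build(r, delta, nodes):
    rate = r * -6
    rate = -18 + r
    handle(r)
    process(delta)
    nodes = 30 - r
    rate = 23 * nodes
    delta = delta * 16
    return delta

6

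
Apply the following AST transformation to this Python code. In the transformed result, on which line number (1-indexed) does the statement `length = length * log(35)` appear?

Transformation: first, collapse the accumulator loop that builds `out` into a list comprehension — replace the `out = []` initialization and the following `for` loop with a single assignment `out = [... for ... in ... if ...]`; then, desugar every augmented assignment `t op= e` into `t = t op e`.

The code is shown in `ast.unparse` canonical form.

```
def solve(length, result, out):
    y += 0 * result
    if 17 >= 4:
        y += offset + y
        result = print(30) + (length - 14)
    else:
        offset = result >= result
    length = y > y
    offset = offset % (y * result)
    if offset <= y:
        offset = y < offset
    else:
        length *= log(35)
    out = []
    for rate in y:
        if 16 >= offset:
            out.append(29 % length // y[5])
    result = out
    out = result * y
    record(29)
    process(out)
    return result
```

Transformed code:
def solve(length, result, out):
    y = y + 0 * result
    if 17 >= 4:
        y = y + (offset + y)
        result = print(30) + (length - 14)
    else:
        offset = result >= result
    length = y > y
    offset = offset % (y * result)
    if offset <= y:
        offset = y < offset
    else:
        length = length * log(35)
    out = [29 % length // y[5] for rate in y if 16 >= offset]
    result = out
    out = result * y
    record(29)
    process(out)
    return result

13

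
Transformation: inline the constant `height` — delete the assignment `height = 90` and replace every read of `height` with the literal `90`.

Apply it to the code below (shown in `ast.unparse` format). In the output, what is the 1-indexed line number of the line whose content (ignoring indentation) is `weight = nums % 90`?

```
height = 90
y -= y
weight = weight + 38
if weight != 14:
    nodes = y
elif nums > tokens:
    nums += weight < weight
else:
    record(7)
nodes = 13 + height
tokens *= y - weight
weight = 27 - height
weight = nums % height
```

Transformed code:
y -= y
weight = weight + 38
if weight != 14:
    nodes = y
elif nums > tokens:
    nums += weight < weight
else:
    record(7)
nodes = 13 + 90
tokens *= y - weight
weight = 27 - 90
weight = nums % 90

12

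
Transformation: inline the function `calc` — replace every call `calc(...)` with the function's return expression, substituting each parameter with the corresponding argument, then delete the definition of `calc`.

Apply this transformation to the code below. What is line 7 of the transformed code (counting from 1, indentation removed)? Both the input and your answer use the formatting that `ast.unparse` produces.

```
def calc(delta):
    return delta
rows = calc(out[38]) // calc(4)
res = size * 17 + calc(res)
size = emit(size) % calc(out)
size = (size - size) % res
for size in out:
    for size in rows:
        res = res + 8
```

res = res + 8

Transformed code:
rows = out[38] // 4
res = size * 17 + res
size = emit(size) % out
size = (size - size) % res
for size in out:
    for size in rows:
        res = res + 8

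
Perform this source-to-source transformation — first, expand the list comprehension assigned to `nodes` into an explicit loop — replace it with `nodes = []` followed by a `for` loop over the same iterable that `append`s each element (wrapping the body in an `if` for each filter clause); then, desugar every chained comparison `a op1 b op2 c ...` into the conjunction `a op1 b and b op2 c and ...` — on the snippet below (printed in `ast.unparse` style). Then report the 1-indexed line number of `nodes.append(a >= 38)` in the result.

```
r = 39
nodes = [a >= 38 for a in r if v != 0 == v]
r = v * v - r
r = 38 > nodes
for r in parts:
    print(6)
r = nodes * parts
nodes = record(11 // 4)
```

Transformed code:
r = 39
nodes = []
for a in r:
    if v != 0 and 0 == v:
        nodes.append(a >= 38)
r = v * v - r
r = 38 > nodes
for r in parts:
    print(6)
r = nodes * parts
nodes = record(11 // 4)

5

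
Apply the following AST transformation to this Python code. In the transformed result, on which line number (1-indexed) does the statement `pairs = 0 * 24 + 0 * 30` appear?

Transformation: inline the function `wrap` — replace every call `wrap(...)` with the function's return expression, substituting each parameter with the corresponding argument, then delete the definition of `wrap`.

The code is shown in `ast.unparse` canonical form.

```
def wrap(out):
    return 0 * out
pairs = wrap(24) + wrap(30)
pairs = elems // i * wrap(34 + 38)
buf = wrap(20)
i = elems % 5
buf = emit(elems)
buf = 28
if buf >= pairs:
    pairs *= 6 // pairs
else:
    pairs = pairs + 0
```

Transformed code:
pairs = 0 * 24 + 0 * 30
pairs = elems // i * (0 * (34 + 38))
buf = 0 * 20
i = elems % 5
buf = emit(elems)
buf = 28
if buf >= pairs:
    pairs *= 6 // pairs
else:
    pairs = pairs + 0

1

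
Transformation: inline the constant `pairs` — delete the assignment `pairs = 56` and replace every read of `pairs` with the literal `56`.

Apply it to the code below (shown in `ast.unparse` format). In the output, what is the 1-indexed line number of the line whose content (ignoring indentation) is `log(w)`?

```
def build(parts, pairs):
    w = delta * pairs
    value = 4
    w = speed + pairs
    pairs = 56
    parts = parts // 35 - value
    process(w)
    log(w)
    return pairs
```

Transformed code:
def build(parts, pairs):
    w = delta * 56
    value = 4
    w = speed + 56
    parts = parts // 35 - value
    process(w)
    log(w)
    return 56

7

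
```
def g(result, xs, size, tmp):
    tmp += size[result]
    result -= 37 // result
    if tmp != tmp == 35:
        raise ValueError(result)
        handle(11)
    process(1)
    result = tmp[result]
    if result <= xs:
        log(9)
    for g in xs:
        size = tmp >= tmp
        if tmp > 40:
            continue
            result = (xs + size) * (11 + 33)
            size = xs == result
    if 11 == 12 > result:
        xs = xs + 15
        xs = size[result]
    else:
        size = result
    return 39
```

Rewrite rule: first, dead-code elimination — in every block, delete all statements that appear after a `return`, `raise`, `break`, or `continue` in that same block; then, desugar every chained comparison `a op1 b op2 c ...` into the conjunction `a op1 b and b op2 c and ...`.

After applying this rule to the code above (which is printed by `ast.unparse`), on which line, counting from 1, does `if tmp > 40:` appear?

12

Transformed code:
def g(result, xs, size, tmp):
    tmp += size[result]
    result -= 37 // result
    if tmp != tmp and tmp == 35:
        raise ValueError(result)
    process(1)
    result = tmp[result]
    if result <= xs:
        log(9)
    for g in xs:
        size = tmp >= tmp
        if tmp > 40:
            continue
    if 11 == 12 and 12 > result:
        xs = xs + 15
        xs = size[result]
    else:
        size = result
    return 39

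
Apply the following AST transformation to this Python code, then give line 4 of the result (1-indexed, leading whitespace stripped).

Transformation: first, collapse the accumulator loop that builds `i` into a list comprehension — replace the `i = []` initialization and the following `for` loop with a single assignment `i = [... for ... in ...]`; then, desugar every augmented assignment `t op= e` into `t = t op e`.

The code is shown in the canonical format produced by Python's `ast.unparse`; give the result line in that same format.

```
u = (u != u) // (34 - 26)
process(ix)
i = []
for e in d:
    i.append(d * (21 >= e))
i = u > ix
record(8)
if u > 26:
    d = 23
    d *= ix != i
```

i = u > ix

Transformed code:
u = (u != u) // (34 - 26)
process(ix)
i = [d * (21 >= e) for e in d]
i = u > ix
record(8)
if u > 26:
    d = 23
    d = d * (ix != i)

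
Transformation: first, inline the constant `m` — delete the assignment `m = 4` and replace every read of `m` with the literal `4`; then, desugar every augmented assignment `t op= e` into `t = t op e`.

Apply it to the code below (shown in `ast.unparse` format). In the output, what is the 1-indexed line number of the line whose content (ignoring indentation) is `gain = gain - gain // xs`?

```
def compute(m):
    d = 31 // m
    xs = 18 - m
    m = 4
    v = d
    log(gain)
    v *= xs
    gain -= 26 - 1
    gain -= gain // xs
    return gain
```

8

Transformed code:
def compute(m):
    d = 31 // 4
    xs = 18 - 4
    v = d
    log(gain)
    v = v * xs
    gain = gain - (26 - 1)
    gain = gain - gain // xs
    return gain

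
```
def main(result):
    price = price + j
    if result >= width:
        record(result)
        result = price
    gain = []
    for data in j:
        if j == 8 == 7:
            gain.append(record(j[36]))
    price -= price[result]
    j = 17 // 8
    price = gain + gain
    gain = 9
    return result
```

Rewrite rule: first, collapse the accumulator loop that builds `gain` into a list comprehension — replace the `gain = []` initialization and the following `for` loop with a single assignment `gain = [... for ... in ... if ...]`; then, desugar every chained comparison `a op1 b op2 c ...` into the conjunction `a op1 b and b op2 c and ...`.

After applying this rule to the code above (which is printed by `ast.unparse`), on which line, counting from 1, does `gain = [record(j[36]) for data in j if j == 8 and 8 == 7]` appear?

6

Transformed code:
def main(result):
    price = price + j
    if result >= width:
        record(result)
        result = price
    gain = [record(j[36]) for data in j if j == 8 and 8 == 7]
    price -= price[result]
    j = 17 // 8
    price = gain + gain
    gain = 9
    return result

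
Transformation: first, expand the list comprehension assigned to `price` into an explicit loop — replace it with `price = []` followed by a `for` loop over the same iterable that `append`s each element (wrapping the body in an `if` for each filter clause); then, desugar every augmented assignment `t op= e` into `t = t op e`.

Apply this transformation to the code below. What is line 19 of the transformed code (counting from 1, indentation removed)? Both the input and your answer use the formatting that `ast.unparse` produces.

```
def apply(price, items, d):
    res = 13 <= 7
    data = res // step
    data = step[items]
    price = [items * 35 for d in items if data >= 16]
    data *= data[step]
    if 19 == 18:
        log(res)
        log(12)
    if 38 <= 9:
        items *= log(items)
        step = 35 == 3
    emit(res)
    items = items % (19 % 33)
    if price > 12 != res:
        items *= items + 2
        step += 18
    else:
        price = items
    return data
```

items = items * (items + 2)

Transformed code:
def apply(price, items, d):
    res = 13 <= 7
    data = res // step
    data = step[items]
    price = []
    for d in items:
        if data >= 16:
            price.append(items * 35)
    data = data * data[step]
    if 19 == 18:
        log(res)
        log(12)
    if 38 <= 9:
        items = items * log(items)
        step = 35 == 3
    emit(res)
    items = items % (19 % 33)
    if price > 12 != res:
        items = items * (items + 2)
        step = step + 18
    else:
        price = items
    return data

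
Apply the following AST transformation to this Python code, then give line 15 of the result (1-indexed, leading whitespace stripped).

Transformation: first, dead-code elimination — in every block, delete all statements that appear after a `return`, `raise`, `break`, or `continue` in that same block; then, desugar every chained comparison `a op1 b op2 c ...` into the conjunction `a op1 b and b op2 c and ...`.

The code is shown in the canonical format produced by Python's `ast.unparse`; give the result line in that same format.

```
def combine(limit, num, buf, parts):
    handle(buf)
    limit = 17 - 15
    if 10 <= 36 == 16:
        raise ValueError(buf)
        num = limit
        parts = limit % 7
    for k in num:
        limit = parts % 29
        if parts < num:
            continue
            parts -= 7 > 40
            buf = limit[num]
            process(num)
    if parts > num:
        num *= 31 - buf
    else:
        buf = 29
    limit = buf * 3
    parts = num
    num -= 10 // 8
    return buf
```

parts = num

Transformed code:
def combine(limit, num, buf, parts):
    handle(buf)
    limit = 17 - 15
    if 10 <= 36 and 36 == 16:
        raise ValueError(buf)
    for k in num:
        limit = parts % 29
        if parts < num:
            continue
    if parts > num:
        num *= 31 - buf
    else:
        buf = 29
    limit = buf * 3
    parts = num
    num -= 10 // 8
    return buf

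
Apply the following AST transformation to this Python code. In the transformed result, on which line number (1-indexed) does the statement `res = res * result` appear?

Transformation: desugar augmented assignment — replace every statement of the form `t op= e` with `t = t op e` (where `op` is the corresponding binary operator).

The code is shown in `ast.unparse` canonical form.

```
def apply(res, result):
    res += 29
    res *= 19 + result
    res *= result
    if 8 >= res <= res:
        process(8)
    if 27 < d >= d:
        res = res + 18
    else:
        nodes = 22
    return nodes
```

4

Transformed code:
def apply(res, result):
    res = res + 29
    res = res * (19 + result)
    res = res * result
    if 8 >= res <= res:
        process(8)
    if 27 < d >= d:
        res = res + 18
    else:
        nodes = 22
    return nodes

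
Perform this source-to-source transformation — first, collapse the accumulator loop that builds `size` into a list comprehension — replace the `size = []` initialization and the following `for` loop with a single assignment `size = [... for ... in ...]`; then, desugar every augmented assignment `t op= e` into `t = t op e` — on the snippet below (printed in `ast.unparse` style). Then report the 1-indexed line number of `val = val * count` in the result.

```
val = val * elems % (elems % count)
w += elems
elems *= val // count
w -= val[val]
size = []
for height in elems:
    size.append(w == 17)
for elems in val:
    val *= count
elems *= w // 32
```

7

Transformed code:
val = val * elems % (elems % count)
w = w + elems
elems = elems * (val // count)
w = w - val[val]
size = [w == 17 for height in elems]
for elems in val:
    val = val * count
elems = elems * (w // 32)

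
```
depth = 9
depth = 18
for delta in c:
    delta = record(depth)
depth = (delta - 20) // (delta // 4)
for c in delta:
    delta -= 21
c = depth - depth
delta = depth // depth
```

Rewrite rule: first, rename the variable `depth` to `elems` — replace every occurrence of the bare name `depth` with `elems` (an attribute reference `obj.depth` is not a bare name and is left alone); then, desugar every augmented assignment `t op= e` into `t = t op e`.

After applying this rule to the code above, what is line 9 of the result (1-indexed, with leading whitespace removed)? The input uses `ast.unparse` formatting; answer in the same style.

Transformed code:
elems = 9
elems = 18
for delta in c:
    delta = record(elems)
elems = (delta - 20) // (delta // 4)
for c in delta:
    delta = delta - 21
c = elems - elems
delta = elems // elems

delta = elems // elems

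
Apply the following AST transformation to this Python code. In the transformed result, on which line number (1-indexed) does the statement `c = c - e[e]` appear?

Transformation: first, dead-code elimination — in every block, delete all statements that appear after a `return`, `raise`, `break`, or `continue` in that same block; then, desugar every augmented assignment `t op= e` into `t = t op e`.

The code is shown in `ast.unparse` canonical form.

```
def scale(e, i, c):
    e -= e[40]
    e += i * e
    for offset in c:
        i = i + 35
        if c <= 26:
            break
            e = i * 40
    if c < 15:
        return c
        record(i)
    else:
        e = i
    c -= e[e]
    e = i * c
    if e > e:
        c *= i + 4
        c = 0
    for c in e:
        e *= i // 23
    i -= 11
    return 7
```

Transformed code:
def scale(e, i, c):
    e = e - e[40]
    e = e + i * e
    for offset in c:
        i = i + 35
        if c <= 26:
            break
    if c < 15:
        return c
    else:
        e = i
    c = c - e[e]
    e = i * c
    if e > e:
        c = c * (i + 4)
        c = 0
    for c in e:
        e = e * (i // 23)
    i = i - 11
    return 7

12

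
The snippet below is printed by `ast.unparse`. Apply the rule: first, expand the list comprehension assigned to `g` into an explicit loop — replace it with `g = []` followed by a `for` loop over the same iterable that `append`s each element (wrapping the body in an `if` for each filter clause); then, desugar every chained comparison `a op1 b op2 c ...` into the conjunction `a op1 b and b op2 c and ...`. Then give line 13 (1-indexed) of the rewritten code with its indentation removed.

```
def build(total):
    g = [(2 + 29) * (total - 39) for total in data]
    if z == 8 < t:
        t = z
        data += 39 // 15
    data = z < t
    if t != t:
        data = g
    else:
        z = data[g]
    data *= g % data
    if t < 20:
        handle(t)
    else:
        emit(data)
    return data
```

data *= g % data

Transformed code:
def build(total):
    g = []
    for total in data:
        g.append((2 + 29) * (total - 39))
    if z == 8 and 8 < t:
        t = z
        data += 39 // 15
    data = z < t
    if t != t:
        data = g
    else:
        z = data[g]
    data *= g % data
    if t < 20:
        handle(t)
    else:
        emit(data)
    return data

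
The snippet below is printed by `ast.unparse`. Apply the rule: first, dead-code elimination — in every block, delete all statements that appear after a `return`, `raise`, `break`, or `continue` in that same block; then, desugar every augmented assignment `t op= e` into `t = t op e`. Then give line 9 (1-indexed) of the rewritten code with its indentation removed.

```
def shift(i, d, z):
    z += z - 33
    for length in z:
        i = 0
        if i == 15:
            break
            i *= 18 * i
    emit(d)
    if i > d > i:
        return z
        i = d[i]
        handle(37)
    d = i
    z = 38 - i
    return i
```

return z

Transformed code:
def shift(i, d, z):
    z = z + (z - 33)
    for length in z:
        i = 0
        if i == 15:
            break
    emit(d)
    if i > d > i:
        return z
    d = i
    z = 38 - i
    return i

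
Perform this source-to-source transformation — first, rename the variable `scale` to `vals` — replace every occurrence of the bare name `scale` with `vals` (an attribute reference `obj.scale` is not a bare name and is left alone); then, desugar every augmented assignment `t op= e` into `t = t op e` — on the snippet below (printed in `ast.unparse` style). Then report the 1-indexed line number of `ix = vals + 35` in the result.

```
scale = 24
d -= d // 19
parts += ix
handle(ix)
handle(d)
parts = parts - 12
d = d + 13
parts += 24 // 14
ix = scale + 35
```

Transformed code:
vals = 24
d = d - d // 19
parts = parts + ix
handle(ix)
handle(d)
parts = parts - 12
d = d + 13
parts = parts + 24 // 14
ix = vals + 35

9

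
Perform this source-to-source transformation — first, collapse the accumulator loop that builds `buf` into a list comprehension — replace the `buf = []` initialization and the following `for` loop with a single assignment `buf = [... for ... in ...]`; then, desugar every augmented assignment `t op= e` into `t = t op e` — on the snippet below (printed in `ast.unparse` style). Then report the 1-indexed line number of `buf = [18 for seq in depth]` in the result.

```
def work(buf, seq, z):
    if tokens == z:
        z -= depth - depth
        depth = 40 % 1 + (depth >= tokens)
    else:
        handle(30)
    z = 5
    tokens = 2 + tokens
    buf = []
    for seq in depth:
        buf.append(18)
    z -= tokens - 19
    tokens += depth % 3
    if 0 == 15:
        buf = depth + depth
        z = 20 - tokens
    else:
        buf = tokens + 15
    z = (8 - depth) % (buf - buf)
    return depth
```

Transformed code:
def work(buf, seq, z):
    if tokens == z:
        z = z - (depth - depth)
        depth = 40 % 1 + (depth >= tokens)
    else:
        handle(30)
    z = 5
    tokens = 2 + tokens
    buf = [18 for seq in depth]
    z = z - (tokens - 19)
    tokens = tokens + depth % 3
    if 0 == 15:
        buf = depth + depth
        z = 20 - tokens
    else:
        buf = tokens + 15
    z = (8 - depth) % (buf - buf)
    return depth

9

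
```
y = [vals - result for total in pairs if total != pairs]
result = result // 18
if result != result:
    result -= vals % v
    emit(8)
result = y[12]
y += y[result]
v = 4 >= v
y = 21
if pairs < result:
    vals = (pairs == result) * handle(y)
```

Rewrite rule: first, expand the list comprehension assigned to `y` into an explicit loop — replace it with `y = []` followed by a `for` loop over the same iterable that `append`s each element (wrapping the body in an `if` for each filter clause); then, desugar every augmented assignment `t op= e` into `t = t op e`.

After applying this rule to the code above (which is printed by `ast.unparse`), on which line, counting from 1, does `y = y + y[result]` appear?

Transformed code:
y = []
for total in pairs:
    if total != pairs:
        y.append(vals - result)
result = result // 18
if result != result:
    result = result - vals % v
    emit(8)
result = y[12]
y = y + y[result]
v = 4 >= v
y = 21
if pairs < result:
    vals = (pairs == result) * handle(y)

10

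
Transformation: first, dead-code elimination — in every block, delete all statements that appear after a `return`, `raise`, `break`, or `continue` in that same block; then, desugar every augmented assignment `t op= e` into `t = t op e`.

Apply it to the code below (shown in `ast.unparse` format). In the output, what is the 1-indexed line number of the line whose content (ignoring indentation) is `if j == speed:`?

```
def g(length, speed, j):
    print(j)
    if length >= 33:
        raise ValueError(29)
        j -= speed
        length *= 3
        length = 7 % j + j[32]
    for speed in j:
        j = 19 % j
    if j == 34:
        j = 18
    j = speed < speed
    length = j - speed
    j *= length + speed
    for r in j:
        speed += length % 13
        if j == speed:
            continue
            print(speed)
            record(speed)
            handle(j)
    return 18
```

Transformed code:
def g(length, speed, j):
    print(j)
    if length >= 33:
        raise ValueError(29)
    for speed in j:
        j = 19 % j
    if j == 34:
        j = 18
    j = speed < speed
    length = j - speed
    j = j * (length + speed)
    for r in j:
        speed = speed + length % 13
        if j == speed:
            continue
    return 18

14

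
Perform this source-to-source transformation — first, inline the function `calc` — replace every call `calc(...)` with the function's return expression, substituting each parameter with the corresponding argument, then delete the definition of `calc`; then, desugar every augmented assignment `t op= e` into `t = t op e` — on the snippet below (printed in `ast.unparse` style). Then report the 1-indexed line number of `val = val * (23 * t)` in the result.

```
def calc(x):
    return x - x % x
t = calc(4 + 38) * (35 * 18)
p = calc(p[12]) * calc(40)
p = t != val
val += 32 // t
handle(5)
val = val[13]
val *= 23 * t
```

7

Transformed code:
t = (4 + 38 - (4 + 38) % (4 + 38)) * (35 * 18)
p = (p[12] - p[12] % p[12]) * (40 - 40 % 40)
p = t != val
val = val + 32 // t
handle(5)
val = val[13]
val = val * (23 * t)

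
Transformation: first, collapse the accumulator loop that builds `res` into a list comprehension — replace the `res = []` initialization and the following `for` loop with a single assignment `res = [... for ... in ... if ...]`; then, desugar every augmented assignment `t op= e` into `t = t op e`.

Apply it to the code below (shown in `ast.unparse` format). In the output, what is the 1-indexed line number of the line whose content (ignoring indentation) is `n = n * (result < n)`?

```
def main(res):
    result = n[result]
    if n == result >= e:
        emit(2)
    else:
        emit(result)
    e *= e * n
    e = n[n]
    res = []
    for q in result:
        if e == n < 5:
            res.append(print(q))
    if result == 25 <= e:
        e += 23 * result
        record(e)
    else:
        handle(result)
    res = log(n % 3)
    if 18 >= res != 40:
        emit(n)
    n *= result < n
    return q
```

18

Transformed code:
def main(res):
    result = n[result]
    if n == result >= e:
        emit(2)
    else:
        emit(result)
    e = e * (e * n)
    e = n[n]
    res = [print(q) for q in result if e == n < 5]
    if result == 25 <= e:
        e = e + 23 * result
        record(e)
    else:
        handle(result)
    res = log(n % 3)
    if 18 >= res != 40:
        emit(n)
    n = n * (result < n)
    return q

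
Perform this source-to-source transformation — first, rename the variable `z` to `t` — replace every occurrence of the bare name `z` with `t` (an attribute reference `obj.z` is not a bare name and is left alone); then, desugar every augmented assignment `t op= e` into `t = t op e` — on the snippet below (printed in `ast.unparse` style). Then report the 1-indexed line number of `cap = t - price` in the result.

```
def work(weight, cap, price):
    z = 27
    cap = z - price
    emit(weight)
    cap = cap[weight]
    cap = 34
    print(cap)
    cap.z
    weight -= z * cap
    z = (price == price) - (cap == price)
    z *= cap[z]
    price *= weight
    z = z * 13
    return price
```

Transformed code:
def work(weight, cap, price):
    t = 27
    cap = t - price
    emit(weight)
    cap = cap[weight]
    cap = 34
    print(cap)
    cap.z
    weight = weight - t * cap
    t = (price == price) - (cap == price)
    t = t * cap[t]
    price = price * weight
    t = t * 13
    return price

3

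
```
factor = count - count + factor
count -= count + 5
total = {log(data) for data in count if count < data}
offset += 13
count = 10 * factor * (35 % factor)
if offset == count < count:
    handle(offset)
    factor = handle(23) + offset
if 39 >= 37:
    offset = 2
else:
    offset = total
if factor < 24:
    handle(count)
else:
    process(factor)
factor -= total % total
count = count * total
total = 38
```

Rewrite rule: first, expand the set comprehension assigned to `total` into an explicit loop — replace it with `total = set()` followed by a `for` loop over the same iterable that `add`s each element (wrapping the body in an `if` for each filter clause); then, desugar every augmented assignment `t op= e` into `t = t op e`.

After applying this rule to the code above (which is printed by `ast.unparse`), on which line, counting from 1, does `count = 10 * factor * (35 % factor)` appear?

8

Transformed code:
factor = count - count + factor
count = count - (count + 5)
total = set()
for data in count:
    if count < data:
        total.add(log(data))
offset = offset + 13
count = 10 * factor * (35 % factor)
if offset == count < count:
    handle(offset)
    factor = handle(23) + offset
if 39 >= 37:
    offset = 2
else:
    offset = total
if factor < 24:
    handle(count)
else:
    process(factor)
factor = factor - total % total
count = count * total
total = 38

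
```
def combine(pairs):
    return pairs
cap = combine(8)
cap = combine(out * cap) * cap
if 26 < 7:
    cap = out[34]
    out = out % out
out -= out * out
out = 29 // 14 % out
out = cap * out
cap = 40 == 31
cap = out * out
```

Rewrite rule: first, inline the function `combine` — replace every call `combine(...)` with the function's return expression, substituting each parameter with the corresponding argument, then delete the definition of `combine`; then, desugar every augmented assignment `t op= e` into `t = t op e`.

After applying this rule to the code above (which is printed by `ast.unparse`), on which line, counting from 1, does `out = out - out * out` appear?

6

Transformed code:
cap = 8
cap = out * cap * cap
if 26 < 7:
    cap = out[34]
    out = out % out
out = out - out * out
out = 29 // 14 % out
out = cap * out
cap = 40 == 31
cap = out * out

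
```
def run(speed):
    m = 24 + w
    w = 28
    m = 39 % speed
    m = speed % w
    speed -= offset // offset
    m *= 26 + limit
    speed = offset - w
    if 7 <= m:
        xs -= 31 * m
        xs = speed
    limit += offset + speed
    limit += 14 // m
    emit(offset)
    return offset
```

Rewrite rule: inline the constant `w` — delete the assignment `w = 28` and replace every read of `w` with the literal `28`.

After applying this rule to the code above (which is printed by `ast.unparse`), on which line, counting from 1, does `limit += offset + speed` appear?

Transformed code:
def run(speed):
    m = 24 + 28
    m = 39 % speed
    m = speed % 28
    speed -= offset // offset
    m *= 26 + limit
    speed = offset - 28
    if 7 <= m:
        xs -= 31 * m
        xs = speed
    limit += offset + speed
    limit += 14 // m
    emit(offset)
    return offset

11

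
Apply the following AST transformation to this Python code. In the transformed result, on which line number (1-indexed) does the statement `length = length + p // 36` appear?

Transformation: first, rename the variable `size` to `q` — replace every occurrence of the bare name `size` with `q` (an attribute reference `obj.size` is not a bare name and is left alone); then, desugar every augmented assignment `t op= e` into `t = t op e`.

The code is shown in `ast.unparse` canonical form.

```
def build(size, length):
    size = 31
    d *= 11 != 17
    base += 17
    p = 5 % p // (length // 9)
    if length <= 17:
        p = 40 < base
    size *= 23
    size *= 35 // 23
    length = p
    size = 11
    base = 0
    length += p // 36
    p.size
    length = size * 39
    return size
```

13

Transformed code:
def build(q, length):
    q = 31
    d = d * (11 != 17)
    base = base + 17
    p = 5 % p // (length // 9)
    if length <= 17:
        p = 40 < base
    q = q * 23
    q = q * (35 // 23)
    length = p
    q = 11
    base = 0
    length = length + p // 36
    p.size
    length = q * 39
    return q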